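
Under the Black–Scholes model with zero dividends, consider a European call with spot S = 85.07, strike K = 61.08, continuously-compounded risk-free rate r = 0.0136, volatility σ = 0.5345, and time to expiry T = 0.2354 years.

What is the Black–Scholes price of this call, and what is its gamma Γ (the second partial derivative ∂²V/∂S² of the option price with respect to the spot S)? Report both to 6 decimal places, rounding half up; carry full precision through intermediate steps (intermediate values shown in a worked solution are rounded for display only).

price = 25.048457
Γ = 0.006603

σ√T = 0.5345·√0.2354 = 0.259329
d₁ = (ln(S/K) + (r+σ²/2)T) / (σ√T) = (ln(85.07/61.08) + (0.0136+0.5345²/2)·0.2354) / 0.259329 = (0.331290 + 0.036827) / 0.259329 = 1.419499
d₂ = d₁ − σ√T = 1.419499 − 0.259329 = 1.160170
e^{−rT} = e^{−0.0136·0.2354} = 0.996804
N(d₁) = 0.922123,  N(d₂) = 0.877010
Call price V = S·N(d₁) − K·e^{−rT}·N(d₂) = 78.445022 − 53.396565 = 25.048457
φ(d₁) = (1/√(2π))·e^{−d₁²/2} = 0.145668
Γ = φ(d₁) / (S·σ·√T) = 0.006603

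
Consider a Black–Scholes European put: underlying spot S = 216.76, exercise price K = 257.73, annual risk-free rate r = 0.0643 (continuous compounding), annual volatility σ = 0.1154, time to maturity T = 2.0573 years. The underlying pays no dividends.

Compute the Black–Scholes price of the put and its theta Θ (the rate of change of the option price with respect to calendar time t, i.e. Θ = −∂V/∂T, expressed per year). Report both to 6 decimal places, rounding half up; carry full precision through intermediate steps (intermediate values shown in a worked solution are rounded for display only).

σ√T = 0.1154·√2.0573 = 0.165522
d₁ = (ln(S/K) + (r+σ²/2)T) / (σ√T) = (ln(216.76/257.73) + (0.0643+0.1154²/2)·2.0573) / 0.165522 = (-0.173122 + 0.145983) / 0.165522 = -0.163959
d₂ = d₁ − σ√T = -0.163959 − 0.165522 = -0.329480
e^{−rT} = e^{−0.0643·2.0573} = 0.876092
N(−d₁) = 0.565118,  N(−d₂) = 0.629104
Put price V = K·e^{−rT}·N(−d₂) − S·N(−d₁) = 142.048540 − 122.495007 = 19.553533
φ(d₁) = (1/√(2π))·e^{−d₁²/2} = 0.393616
Θ = −S·φ(d₁)·σ/(2√T) + r·K·e^{−rT}·N(−d₂) = −3.432249 + 9.133721 = 5.701472

price = 19.553533
Θ = 5.701472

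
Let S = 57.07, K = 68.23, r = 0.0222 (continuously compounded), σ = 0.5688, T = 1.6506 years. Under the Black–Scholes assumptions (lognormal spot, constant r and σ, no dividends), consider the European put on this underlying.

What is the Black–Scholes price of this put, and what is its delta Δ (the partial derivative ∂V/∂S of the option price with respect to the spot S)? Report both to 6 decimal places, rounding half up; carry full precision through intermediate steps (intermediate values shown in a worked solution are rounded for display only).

σ√T = 0.5688·√1.6506 = 0.730770
d₁ = (ln(S/K) + (r+σ²/2)T) / (σ√T) = (ln(57.07/68.23) + (0.0222+0.5688²/2)·1.6506) / 0.730770 = (-0.178606 + 0.303655) / 0.730770 = 0.171121
d₂ = d₁ − σ√T = 0.171121 − 0.730770 = -0.559649
e^{−rT} = e^{−0.0222·1.6506} = 0.964020
N(−d₁) = 0.432064,  N(−d₂) = 0.712141
Put price V = K·e^{−rT}·N(−d₂) − S·N(−d₁) = 46.841104 − 24.657921 = 22.183184
Δ = −N(−d₁) = -0.432064

price = 22.183184
Δ = -0.432064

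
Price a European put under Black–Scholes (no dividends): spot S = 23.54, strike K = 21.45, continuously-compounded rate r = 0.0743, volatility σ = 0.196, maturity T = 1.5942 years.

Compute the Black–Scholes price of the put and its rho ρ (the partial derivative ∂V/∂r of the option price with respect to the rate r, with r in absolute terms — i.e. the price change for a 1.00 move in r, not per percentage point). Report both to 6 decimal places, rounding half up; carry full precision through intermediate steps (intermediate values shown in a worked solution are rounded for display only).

price = 0.569261
ρ = -7.062722

σ√T = 0.196·√1.5942 = 0.247473
d₁ = (ln(S/K) + (r+σ²/2)T) / (σ√T) = (ln(23.54/21.45) + (0.0743+0.196²/2)·1.5942) / 0.247473 = (0.092976 + 0.149070) / 0.247473 = 0.978075
d₂ = d₁ − σ√T = 0.978075 − 0.247473 = 0.730602
e^{−rT} = e^{−0.0743·1.5942} = 0.888297
N(−d₁) = 0.164019,  N(−d₂) = 0.232511
Put price V = K·e^{−rT}·N(−d₂) − S·N(−d₁) = 4.430261 − 3.860999 = 0.569261
ρ = −K·T·e^{−rT}·N(−d₂) = -7.062722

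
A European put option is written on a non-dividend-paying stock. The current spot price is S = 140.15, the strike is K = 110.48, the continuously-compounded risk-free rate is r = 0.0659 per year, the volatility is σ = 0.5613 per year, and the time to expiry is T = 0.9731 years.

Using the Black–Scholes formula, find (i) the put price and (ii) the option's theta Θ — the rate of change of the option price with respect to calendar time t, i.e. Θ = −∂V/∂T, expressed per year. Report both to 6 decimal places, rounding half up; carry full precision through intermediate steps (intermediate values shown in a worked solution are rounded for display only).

σ√T = 0.5613·√0.9731 = 0.553699
d₁ = (ln(S/K) + (r+σ²/2)T) / (σ√T) = (ln(140.15/110.48) + (0.0659+0.5613²/2)·0.9731) / 0.553699 = (0.237879 + 0.217419) / 0.553699 = 0.822283
d₂ = d₁ − σ√T = 0.822283 − 0.553699 = 0.268584
e^{−rT} = e^{−0.0659·0.9731} = 0.937886
N(−d₁) = 0.205458,  N(−d₂) = 0.394125
Put price V = K·e^{−rT}·N(−d₂) − S·N(−d₁) = 40.838276 − 28.794924 = 12.043352
φ(d₁) = (1/√(2π))·e^{−d₁²/2} = 0.284502
Θ = −S·φ(d₁)·σ/(2√T) + r·K·e^{−rT}·N(−d₂) = −11.343981 + 2.691242 = -8.652738

price = 12.043352
Θ = -8.652738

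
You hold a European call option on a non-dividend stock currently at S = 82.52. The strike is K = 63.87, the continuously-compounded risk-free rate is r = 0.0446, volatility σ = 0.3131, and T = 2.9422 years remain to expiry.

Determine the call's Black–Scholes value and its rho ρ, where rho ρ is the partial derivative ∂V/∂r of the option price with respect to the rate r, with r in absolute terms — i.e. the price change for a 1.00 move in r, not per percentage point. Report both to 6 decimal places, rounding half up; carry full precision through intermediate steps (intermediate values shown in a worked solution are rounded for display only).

price = 31.433151
ρ = 111.190979

σ√T = 0.3131·√2.9422 = 0.537055
d₁ = (ln(S/K) + (r+σ²/2)T) / (σ√T) = (ln(82.52/63.87) + (0.0446+0.3131²/2)·2.9422) / 0.537055 = (0.256191 + 0.275436) / 0.537055 = 0.989893
d₂ = d₁ − σ√T = 0.989893 − 0.537055 = 0.452837
e^{−rT} = e^{−0.0446·2.9422} = 0.877023
N(d₁) = 0.838887,  N(d₂) = 0.674667
Call price V = S·N(d₁) − K·e^{−rT}·N(d₂) = 69.224933 − 37.791781 = 31.433151
ρ = K·T·e^{−rT}·N(d₂) = 111.190979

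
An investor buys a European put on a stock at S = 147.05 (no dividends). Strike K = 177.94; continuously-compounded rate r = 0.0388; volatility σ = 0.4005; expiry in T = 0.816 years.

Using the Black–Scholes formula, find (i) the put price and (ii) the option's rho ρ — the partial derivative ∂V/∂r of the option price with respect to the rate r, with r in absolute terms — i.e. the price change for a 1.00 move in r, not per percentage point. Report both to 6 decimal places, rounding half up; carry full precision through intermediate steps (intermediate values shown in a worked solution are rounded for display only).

σ√T = 0.4005·√0.816 = 0.361783
d₁ = (ln(S/K) + (r+σ²/2)T) / (σ√T) = (ln(147.05/177.94) + (0.0388+0.4005²/2)·0.816) / 0.361783 = (-0.190674 + 0.097104) / 0.361783 = -0.258635
d₂ = d₁ − σ√T = -0.258635 − 0.361783 = -0.620418
e^{−rT} = e^{−0.0388·0.816} = 0.968835
N(−d₁) = 0.602042,  N(−d₂) = 0.732509
Put price V = K·e^{−rT}·N(−d₂) − S·N(−d₁) = 126.280466 − 88.530215 = 37.750251
ρ = −K·T·e^{−rT}·N(−d₂) = -103.044860

price = 37.750251
ρ = -103.044860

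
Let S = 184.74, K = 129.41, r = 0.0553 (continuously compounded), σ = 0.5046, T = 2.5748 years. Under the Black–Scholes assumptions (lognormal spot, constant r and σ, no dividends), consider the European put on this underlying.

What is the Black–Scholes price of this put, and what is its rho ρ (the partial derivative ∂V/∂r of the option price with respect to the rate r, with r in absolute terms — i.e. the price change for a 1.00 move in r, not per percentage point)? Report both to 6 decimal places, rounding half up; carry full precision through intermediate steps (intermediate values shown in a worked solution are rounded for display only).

σ√T = 0.5046·√2.5748 = 0.809690
d₁ = (ln(S/K) + (r+σ²/2)T) / (σ√T) = (ln(184.74/129.41) + (0.0553+0.5046²/2)·2.5748) / 0.809690 = (0.355964 + 0.470186) / 0.809690 = 1.020328
d₂ = d₁ − σ√T = 1.020328 − 0.809690 = 0.210637
e^{−rT} = e^{−0.0553·2.5748} = 0.867286
N(−d₁) = 0.153787,  N(−d₂) = 0.416585
Put price V = K·e^{−rT}·N(−d₂) − S·N(−d₁) = 46.755641 − 28.410528 = 18.345113
ρ = −K·T·e^{−rT}·N(−d₂) = -120.386424

price = 18.345113
ρ = -120.386424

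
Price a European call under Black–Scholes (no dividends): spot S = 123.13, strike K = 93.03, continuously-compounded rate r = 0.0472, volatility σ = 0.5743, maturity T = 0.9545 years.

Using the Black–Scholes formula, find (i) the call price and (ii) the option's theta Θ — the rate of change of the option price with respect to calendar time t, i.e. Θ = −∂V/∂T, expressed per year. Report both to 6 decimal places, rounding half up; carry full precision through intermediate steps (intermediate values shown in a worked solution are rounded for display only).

σ√T = 0.5743·√0.9545 = 0.561083
d₁ = (ln(S/K) + (r+σ²/2)T) / (σ√T) = (ln(123.13/93.03) + (0.0472+0.5743²/2)·0.9545) / 0.561083 = (0.280319 + 0.202459) / 0.561083 = 0.860440
d₂ = d₁ − σ√T = 0.860440 − 0.561083 = 0.299357
e^{−rT} = e^{−0.0472·0.9545} = 0.955947
N(d₁) = 0.805227,  N(d₂) = 0.617666
Call price V = S·N(d₁) − K·e^{−rT}·N(d₂) = 99.147568 − 54.930171 = 44.217398
φ(d₁) = (1/√(2π))·e^{−d₁²/2} = 0.275514
Θ = −S·φ(d₁)·σ/(2√T) − r·K·e^{−rT}·N(d₂) = −9.970761 − 2.592704 = -12.563465

price = 44.217398
Θ = -12.563465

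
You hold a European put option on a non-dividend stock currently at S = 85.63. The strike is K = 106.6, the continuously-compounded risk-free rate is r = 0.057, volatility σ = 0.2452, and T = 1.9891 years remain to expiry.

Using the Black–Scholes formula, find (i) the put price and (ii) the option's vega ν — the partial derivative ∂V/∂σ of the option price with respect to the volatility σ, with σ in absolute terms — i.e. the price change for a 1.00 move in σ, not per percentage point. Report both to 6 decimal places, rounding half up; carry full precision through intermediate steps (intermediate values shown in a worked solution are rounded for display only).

σ√T = 0.2452·√1.9891 = 0.345819
d₁ = (ln(S/K) + (r+σ²/2)T) / (σ√T) = (ln(85.63/106.6) + (0.057+0.2452²/2)·1.9891) / 0.345819 = (-0.219048 + 0.173174) / 0.345819 = -0.132653
d₂ = d₁ − σ√T = -0.132653 − 0.345819 = -0.478471
e^{−rT} = e^{−0.057·1.9891} = 0.892812
N(−d₁) = 0.552766,  N(−d₂) = 0.683843
Put price V = K·e^{−rT}·N(−d₂) − S·N(−d₁) = 65.083912 − 47.333344 = 17.750568
φ(d₁) = (1/√(2π))·e^{−d₁²/2} = 0.395448
ν = S·φ(d₁)·√T = 47.757683

price = 17.750568
ν = 47.757683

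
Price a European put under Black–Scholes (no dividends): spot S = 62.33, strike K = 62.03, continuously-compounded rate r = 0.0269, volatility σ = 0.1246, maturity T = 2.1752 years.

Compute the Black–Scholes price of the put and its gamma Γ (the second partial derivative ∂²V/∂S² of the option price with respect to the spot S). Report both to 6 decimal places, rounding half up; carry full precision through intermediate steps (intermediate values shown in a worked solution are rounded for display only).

σ√T = 0.1246·√2.1752 = 0.183767
d₁ = (ln(S/K) + (r+σ²/2)T) / (σ√T) = (ln(62.33/62.03) + (0.0269+0.1246²/2)·2.1752) / 0.183767 = (0.004825 + 0.075398) / 0.183767 = 0.436546
d₂ = d₁ − σ√T = 0.436546 − 0.183767 = 0.252779
e^{−rT} = e^{−0.0269·2.1752} = 0.943166
N(−d₁) = 0.331220,  N(−d₂) = 0.400220
Put price V = K·e^{−rT}·N(−d₂) − S·N(−d₁) = 23.414682 − 20.644964 = 2.769718
φ(d₁) = (1/√(2π))·e^{−d₁²/2} = 0.362684
Γ = φ(d₁) / (S·σ·√T) = 0.031664

price = 2.769718
Γ = 0.031664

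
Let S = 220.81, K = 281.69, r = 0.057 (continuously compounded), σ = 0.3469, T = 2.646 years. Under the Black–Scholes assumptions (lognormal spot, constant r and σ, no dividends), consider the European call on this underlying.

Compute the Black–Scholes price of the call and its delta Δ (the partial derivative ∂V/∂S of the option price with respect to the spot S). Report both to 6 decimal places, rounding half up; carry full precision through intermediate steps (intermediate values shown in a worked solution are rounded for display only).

price = 41.390215
Δ = 0.546925

σ√T = 0.3469·√2.646 = 0.564286
d₁ = (ln(S/K) + (r+σ²/2)T) / (σ√T) = (ln(220.81/281.69) + (0.057+0.3469²/2)·2.646) / 0.564286 = (-0.243505 + 0.310031) / 0.564286 = 0.117895
d₂ = d₁ − σ√T = 0.117895 − 0.564286 = -0.446390
e^{−rT} = e^{−0.057·2.646} = 0.860001
N(d₁) = 0.546925,  N(d₂) = 0.327658
Call price V = S·N(d₁) − K·e^{−rT}·N(d₂) = 120.766452 − 79.376238 = 41.390215
Δ = N(d₁) = 0.546925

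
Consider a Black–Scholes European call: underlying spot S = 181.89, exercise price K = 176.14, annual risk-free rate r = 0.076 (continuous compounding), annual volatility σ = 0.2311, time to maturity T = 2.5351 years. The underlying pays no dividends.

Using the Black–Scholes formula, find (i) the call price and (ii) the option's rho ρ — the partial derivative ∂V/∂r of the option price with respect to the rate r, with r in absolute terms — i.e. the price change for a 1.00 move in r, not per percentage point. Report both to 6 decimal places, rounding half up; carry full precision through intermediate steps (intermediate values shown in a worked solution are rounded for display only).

σ√T = 0.2311·√2.5351 = 0.367957
d₁ = (ln(S/K) + (r+σ²/2)T) / (σ√T) = (ln(181.89/176.14) + (0.076+0.2311²/2)·2.5351) / 0.367957 = (0.032123 + 0.260364) / 0.367957 = 0.794893
d₂ = d₁ − σ√T = 0.794893 − 0.367957 = 0.426936
e^{−rT} = e^{−0.076·2.5351} = 0.824756
N(d₁) = 0.786662,  N(d₂) = 0.665287
Call price V = S·N(d₁) − K·e^{−rT}·N(d₂) = 143.085997 − 96.647937 = 46.438060
ρ = K·T·e^{−rT}·N(d₂) = 245.012185

price = 46.438060
ρ = 245.012185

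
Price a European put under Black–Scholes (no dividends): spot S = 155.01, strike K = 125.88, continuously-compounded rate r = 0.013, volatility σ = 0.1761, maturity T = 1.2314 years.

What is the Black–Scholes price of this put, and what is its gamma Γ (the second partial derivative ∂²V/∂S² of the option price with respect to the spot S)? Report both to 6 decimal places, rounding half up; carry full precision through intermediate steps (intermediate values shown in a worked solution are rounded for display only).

price = 1.686095
Γ = 0.006069

σ√T = 0.1761·√1.2314 = 0.195415
d₁ = (ln(S/K) + (r+σ²/2)T) / (σ√T) = (ln(155.01/125.88) + (0.013+0.1761²/2)·1.2314) / 0.195415 = (0.208161 + 0.035102) / 0.195415 = 1.244847
d₂ = d₁ − σ√T = 1.244847 − 0.195415 = 1.049432
e^{−rT} = e^{−0.013·1.2314} = 0.984119
N(−d₁) = 0.106594,  N(−d₂) = 0.146990
Put price V = K·e^{−rT}·N(−d₂) − S·N(−d₁) = 18.209229 − 16.523135 = 1.686095
φ(d₁) = (1/√(2π))·e^{−d₁²/2} = 0.183827
Γ = φ(d₁) / (S·σ·√T) = 0.006069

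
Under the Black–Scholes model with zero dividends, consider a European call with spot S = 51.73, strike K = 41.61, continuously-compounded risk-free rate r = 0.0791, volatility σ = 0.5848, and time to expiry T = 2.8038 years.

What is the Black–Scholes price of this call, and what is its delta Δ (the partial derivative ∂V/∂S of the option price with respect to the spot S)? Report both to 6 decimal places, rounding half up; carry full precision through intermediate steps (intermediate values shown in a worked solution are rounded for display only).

price = 26.603969
Δ = 0.825984

σ√T = 0.5848·√2.8038 = 0.979221
d₁ = (ln(S/K) + (r+σ²/2)T) / (σ√T) = (ln(51.73/41.61) + (0.0791+0.5848²/2)·2.8038) / 0.979221 = (0.217697 + 0.701218) / 0.979221 = 0.938414
d₂ = d₁ − σ√T = 0.938414 − 0.979221 = -0.040807
e^{−rT} = e^{−0.0791·2.8038} = 0.801091
N(d₁) = 0.825984,  N(d₂) = 0.483725
Call price V = S·N(d₁) − K·e^{−rT}·N(d₂) = 42.728162 − 16.124193 = 26.603969
Δ = N(d₁) = 0.825984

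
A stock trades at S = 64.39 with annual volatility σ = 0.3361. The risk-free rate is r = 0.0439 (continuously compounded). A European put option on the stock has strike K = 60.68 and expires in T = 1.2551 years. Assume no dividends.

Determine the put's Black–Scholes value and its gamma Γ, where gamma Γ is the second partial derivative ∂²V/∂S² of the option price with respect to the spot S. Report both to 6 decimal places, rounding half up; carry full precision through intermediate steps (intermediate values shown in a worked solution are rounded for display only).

σ√T = 0.3361·√1.2551 = 0.376537
d₁ = (ln(S/K) + (r+σ²/2)T) / (σ√T) = (ln(64.39/60.68) + (0.0439+0.3361²/2)·1.2551) / 0.376537 = (0.059344 + 0.125989) / 0.376537 = 0.492204
d₂ = d₁ − σ√T = 0.492204 − 0.376537 = 0.115667
e^{−rT} = e^{−0.0439·1.2551} = 0.946392
N(−d₁) = 0.311287,  N(−d₂) = 0.453958
Put price V = K·e^{−rT}·N(−d₂) − S·N(−d₁) = 26.069471 − 20.043800 = 6.025671
φ(d₁) = (1/√(2π))·e^{−d₁²/2} = 0.353430
Γ = φ(d₁) / (S·σ·√T) = 0.014577

price = 6.025671
Γ = 0.014577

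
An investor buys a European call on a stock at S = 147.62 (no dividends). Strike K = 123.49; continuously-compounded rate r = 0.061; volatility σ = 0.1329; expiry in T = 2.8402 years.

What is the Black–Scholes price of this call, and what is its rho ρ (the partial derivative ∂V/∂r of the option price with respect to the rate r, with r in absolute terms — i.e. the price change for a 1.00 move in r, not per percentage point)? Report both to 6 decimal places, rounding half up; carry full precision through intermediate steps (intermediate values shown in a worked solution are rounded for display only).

price = 44.461792
ρ = 273.600578

σ√T = 0.1329·√2.8402 = 0.223975
d₁ = (ln(S/K) + (r+σ²/2)T) / (σ√T) = (ln(147.62/123.49) + (0.061+0.1329²/2)·2.8402) / 0.223975 = (0.178481 + 0.198335) / 0.223975 = 1.682402
d₂ = d₁ − σ√T = 1.682402 − 0.223975 = 1.458427
e^{−rT} = e^{−0.061·2.8402} = 0.840926
N(d₁) = 0.953755,  N(d₂) = 0.927639
Call price V = S·N(d₁) − K·e^{−rT}·N(d₂) = 140.793240 − 96.331448 = 44.461792
ρ = K·T·e^{−rT}·N(d₂) = 273.600578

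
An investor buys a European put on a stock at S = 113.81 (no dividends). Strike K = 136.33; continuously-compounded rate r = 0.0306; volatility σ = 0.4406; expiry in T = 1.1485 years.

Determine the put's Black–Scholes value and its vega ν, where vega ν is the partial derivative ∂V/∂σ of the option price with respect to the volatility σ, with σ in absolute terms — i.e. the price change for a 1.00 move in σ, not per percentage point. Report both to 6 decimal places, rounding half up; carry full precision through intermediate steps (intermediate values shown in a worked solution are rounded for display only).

price = 32.864745
ν = 48.532764

σ√T = 0.4406·√1.1485 = 0.472183
d₁ = (ln(S/K) + (r+σ²/2)T) / (σ√T) = (ln(113.81/136.33) + (0.0306+0.4406²/2)·1.1485) / 0.472183 = (-0.180548 + 0.146622) / 0.472183 = -0.071849
d₂ = d₁ − σ√T = -0.071849 − 0.472183 = -0.544031
e^{−rT} = e^{−0.0306·1.1485} = 0.965466
N(−d₁) = 0.528639,  N(−d₂) = 0.706790
Put price V = K·e^{−rT}·N(−d₂) − S·N(−d₁) = 93.029132 − 60.164387 = 32.864745
φ(d₁) = (1/√(2π))·e^{−d₁²/2} = 0.397914
ν = S·φ(d₁)·√T = 48.532764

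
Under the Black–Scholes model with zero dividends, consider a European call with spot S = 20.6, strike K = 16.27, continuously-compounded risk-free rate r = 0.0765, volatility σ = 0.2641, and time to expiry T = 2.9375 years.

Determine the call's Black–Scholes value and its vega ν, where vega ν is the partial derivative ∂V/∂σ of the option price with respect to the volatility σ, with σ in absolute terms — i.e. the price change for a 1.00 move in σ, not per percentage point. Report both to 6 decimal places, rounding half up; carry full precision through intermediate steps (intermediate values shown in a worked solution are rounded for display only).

σ√T = 0.2641·√2.9375 = 0.452645
d₁ = (ln(S/K) + (r+σ²/2)T) / (σ√T) = (ln(20.6/16.27) + (0.0765+0.2641²/2)·2.9375) / 0.452645 = (0.235968 + 0.327162) / 0.452645 = 1.244090
d₂ = d₁ − σ√T = 1.244090 − 0.452645 = 0.791445
e^{−rT} = e^{−0.0765·2.9375} = 0.798741
N(d₁) = 0.893267,  N(d₂) = 0.785658
Call price V = S·N(d₁) − K·e^{−rT}·N(d₂) = 18.401294 − 10.210027 = 8.191267
φ(d₁) = (1/√(2π))·e^{−d₁²/2} = 0.184000
ν = S·φ(d₁)·√T = 6.496428

price = 8.191267
ν = 6.496428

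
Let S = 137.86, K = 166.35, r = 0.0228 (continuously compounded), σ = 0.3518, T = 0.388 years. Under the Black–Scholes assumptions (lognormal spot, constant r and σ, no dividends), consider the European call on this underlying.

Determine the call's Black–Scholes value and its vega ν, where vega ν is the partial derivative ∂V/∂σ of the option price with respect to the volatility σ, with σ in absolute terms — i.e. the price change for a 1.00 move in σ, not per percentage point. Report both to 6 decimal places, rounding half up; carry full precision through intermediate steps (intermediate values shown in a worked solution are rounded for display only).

price = 3.840907
ν = 26.676243

σ√T = 0.3518·√0.388 = 0.219135
d₁ = (ln(S/K) + (r+σ²/2)T) / (σ√T) = (ln(137.86/166.35) + (0.0228+0.3518²/2)·0.388) / 0.219135 = (-0.187855 + 0.032856) / 0.219135 = -0.707321
d₂ = d₁ − σ√T = -0.707321 − 0.219135 = -0.926456
e^{−rT} = e^{−0.0228·0.388} = 0.991193
N(d₁) = 0.239683,  N(d₂) = 0.177104
Call price V = S·N(d₁) − K·e^{−rT}·N(d₂) = 33.042752 − 29.201845 = 3.840907
φ(d₁) = (1/√(2π))·e^{−d₁²/2} = 0.310649
ν = S·φ(d₁)·√T = 26.676243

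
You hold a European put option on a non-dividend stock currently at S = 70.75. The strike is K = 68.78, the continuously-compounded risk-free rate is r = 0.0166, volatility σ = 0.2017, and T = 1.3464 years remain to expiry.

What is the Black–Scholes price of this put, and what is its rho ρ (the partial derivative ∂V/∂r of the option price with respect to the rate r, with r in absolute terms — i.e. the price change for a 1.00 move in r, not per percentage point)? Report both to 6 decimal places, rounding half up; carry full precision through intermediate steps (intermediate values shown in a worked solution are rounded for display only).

price = 4.832023
ρ = -41.703589

σ√T = 0.2017·√1.3464 = 0.234042
d₁ = (ln(S/K) + (r+σ²/2)T) / (σ√T) = (ln(70.75/68.78) + (0.0166+0.2017²/2)·1.3464) / 0.234042 = (0.028240 + 0.049738) / 0.234042 = 0.333178
d₂ = d₁ − σ√T = 0.333178 − 0.234042 = 0.099136
e^{−rT} = e^{−0.0166·1.3464} = 0.977898
N(−d₁) = 0.369500,  N(−d₂) = 0.460515
Put price V = K·e^{−rT}·N(−d₂) − S·N(−d₁) = 30.974145 − 26.142122 = 4.832023
ρ = −K·T·e^{−rT}·N(−d₂) = -41.703589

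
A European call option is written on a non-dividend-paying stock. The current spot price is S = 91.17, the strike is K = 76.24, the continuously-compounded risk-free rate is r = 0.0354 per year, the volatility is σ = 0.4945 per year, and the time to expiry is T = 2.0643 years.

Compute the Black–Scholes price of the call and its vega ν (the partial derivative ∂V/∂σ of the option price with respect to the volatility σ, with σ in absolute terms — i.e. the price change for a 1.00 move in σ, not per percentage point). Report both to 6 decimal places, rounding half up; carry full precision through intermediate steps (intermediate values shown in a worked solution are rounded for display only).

price = 33.973784
ν = 40.620257

σ√T = 0.4945·√2.0643 = 0.710481
d₁ = (ln(S/K) + (r+σ²/2)T) / (σ√T) = (ln(91.17/76.24) + (0.0354+0.4945²/2)·2.0643) / 0.710481 = (0.178840 + 0.325468) / 0.710481 = 0.709811
d₂ = d₁ − σ√T = 0.709811 − 0.710481 = -0.000670
e^{−rT} = e^{−0.0354·2.0643} = 0.929530
N(d₁) = 0.761089,  N(d₂) = 0.499733
Call price V = S·N(d₁) − K·e^{−rT}·N(d₂) = 69.388524 − 35.414740 = 33.973784
φ(d₁) = (1/√(2π))·e^{−d₁²/2} = 0.310102
ν = S·φ(d₁)·√T = 40.620257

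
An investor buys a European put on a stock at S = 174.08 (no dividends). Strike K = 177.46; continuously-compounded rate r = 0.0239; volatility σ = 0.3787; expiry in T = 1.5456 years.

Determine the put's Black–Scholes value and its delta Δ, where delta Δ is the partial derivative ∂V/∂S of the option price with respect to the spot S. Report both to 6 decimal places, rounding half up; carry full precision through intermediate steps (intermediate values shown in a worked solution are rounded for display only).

price = 30.607210
Δ = -0.392419

σ√T = 0.3787·√1.5456 = 0.470808
d₁ = (ln(S/K) + (r+σ²/2)T) / (σ√T) = (ln(174.08/177.46) + (0.0239+0.3787²/2)·1.5456) / 0.470808 = (-0.019230 + 0.147770) / 0.470808 = 0.273019
d₂ = d₁ − σ√T = 0.273019 − 0.470808 = -0.197789
e^{−rT} = e^{−0.0239·1.5456} = 0.963734
N(−d₁) = 0.392419,  N(−d₂) = 0.578395
Put price V = K·e^{−rT}·N(−d₂) − S·N(−d₁) = 98.919544 − 68.312333 = 30.607210
Δ = −N(−d₁) = -0.392419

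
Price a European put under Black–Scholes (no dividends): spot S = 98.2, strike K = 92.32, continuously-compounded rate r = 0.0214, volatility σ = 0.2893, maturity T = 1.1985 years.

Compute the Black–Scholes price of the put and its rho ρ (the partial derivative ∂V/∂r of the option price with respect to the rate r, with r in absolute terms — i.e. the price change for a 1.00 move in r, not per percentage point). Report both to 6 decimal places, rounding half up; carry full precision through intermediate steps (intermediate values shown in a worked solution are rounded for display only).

price = 8.173920
ρ = -48.874805

σ√T = 0.2893·√1.1985 = 0.316714
d₁ = (ln(S/K) + (r+σ²/2)T) / (σ√T) = (ln(98.2/92.32) + (0.0214+0.2893²/2)·1.1985) / 0.316714 = (0.061745 + 0.075802) / 0.316714 = 0.434295
d₂ = d₁ − σ√T = 0.434295 − 0.316714 = 0.117580
e^{−rT} = e^{−0.0214·1.1985} = 0.974678
N(−d₁) = 0.332037,  N(−d₂) = 0.453200
Put price V = K·e^{−rT}·N(−d₂) − S·N(−d₁) = 40.779980 − 32.606060 = 8.173920
ρ = −K·T·e^{−rT}·N(−d₂) = -48.874805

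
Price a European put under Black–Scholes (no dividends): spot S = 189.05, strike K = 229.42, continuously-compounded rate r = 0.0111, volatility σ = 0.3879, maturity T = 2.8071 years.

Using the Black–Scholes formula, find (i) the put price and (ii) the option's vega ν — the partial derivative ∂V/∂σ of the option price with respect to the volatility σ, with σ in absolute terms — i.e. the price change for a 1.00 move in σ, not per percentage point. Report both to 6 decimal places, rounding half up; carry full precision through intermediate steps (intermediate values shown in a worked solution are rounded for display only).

σ√T = 0.3879·√2.8071 = 0.649903
d₁ = (ln(S/K) + (r+σ²/2)T) / (σ√T) = (ln(189.05/229.42) + (0.0111+0.3879²/2)·2.8071) / 0.649903 = (-0.193543 + 0.242346) / 0.649903 = 0.075093
d₂ = d₁ − σ√T = 0.075093 − 0.649903 = -0.574810
e^{−rT} = e^{−0.0111·2.8071} = 0.969322
N(−d₁) = 0.470070,  N(−d₂) = 0.717290
Put price V = K·e^{−rT}·N(−d₂) − S·N(−d₁) = 159.512271 − 88.866813 = 70.645458
φ(d₁) = (1/√(2π))·e^{−d₁²/2} = 0.397819
ν = S·φ(d₁)·√T = 126.005996

price = 70.645458
ν = 126.005996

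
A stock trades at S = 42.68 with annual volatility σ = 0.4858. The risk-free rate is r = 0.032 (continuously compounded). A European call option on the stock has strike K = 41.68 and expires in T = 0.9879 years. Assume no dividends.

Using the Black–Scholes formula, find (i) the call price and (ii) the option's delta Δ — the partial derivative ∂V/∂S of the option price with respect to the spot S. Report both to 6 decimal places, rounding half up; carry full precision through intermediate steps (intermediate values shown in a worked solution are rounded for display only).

price = 9.122607
Δ = 0.639079

σ√T = 0.4858·√0.9879 = 0.482852
d₁ = (ln(S/K) + (r+σ²/2)T) / (σ√T) = (ln(42.68/41.68) + (0.032+0.4858²/2)·0.9879) / 0.482852 = (0.023709 + 0.148186) / 0.482852 = 0.355999
d₂ = d₁ − σ√T = 0.355999 − 0.482852 = -0.126853
e^{−rT} = e^{−0.032·0.9879} = 0.968882
N(d₁) = 0.639079,  N(d₂) = 0.449528
Call price V = S·N(d₁) − K·e^{−rT}·N(d₂) = 27.275907 − 18.153300 = 9.122607
Δ = N(d₁) = 0.639079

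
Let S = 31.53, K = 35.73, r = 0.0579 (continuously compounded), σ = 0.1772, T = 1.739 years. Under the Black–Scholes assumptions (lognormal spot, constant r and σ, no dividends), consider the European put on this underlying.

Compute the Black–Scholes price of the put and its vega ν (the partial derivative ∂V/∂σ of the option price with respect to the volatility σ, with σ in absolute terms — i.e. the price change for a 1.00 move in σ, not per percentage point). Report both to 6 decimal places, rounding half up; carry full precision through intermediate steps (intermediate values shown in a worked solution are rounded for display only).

σ√T = 0.1772·√1.739 = 0.233676
d₁ = (ln(S/K) + (r+σ²/2)T) / (σ√T) = (ln(31.53/35.73) + (0.0579+0.1772²/2)·1.739) / 0.233676 = (-0.125051 + 0.127990) / 0.233676 = 0.012578
d₂ = d₁ − σ√T = 0.012578 − 0.233676 = -0.221098
e^{−rT} = e^{−0.0579·1.739} = 0.904215
N(−d₁) = 0.494982,  N(−d₂) = 0.587492
Put price V = K·e^{−rT}·N(−d₂) − S·N(−d₁) = 18.980458 − 15.606796 = 3.373662
φ(d₁) = (1/√(2π))·e^{−d₁²/2} = 0.398911
ν = S·φ(d₁)·√T = 16.586298

price = 3.373662
ν = 16.586298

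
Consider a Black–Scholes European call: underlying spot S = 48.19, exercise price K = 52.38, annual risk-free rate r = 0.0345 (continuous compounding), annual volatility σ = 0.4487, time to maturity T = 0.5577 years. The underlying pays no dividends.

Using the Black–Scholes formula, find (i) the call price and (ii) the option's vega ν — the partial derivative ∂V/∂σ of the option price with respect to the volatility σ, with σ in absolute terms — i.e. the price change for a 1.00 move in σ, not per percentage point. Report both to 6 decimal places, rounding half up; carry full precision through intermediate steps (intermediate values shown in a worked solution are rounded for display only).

σ√T = 0.4487·√0.5577 = 0.335086
d₁ = (ln(S/K) + (r+σ²/2)T) / (σ√T) = (ln(48.19/52.38) + (0.0345+0.4487²/2)·0.5577) / 0.335086 = (-0.083373 + 0.075382) / 0.335086 = -0.023849
d₂ = d₁ − σ√T = -0.023849 − 0.335086 = -0.358935
e^{−rT} = e^{−0.0345·0.5577} = 0.980943
N(d₁) = 0.490487,  N(d₂) = 0.359822
Call price V = S·N(d₁) − K·e^{−rT}·N(d₂) = 23.636554 − 18.488305 = 5.148250
φ(d₁) = (1/√(2π))·e^{−d₁²/2} = 0.398829
ν = S·φ(d₁)·√T = 14.353037

price = 5.148250
ν = 14.353037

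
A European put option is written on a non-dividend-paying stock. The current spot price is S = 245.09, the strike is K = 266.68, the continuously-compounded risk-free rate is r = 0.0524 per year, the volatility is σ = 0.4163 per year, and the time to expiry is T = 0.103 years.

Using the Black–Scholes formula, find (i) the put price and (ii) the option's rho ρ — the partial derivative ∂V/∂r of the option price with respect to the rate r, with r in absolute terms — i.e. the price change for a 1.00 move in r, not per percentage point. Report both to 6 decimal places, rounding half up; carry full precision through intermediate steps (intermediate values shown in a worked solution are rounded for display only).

price = 25.973354
ρ = -20.348780

σ√T = 0.4163·√0.103 = 0.133606
d₁ = (ln(S/K) + (r+σ²/2)T) / (σ√T) = (ln(245.09/266.68) + (0.0524+0.4163²/2)·0.103) / 0.133606 = (-0.084424 + 0.014322) / 0.133606 = -0.524689
d₂ = d₁ − σ√T = -0.524689 − 0.133606 = -0.658295
e^{−rT} = e^{−0.0524·0.103} = 0.994617
N(−d₁) = 0.700100,  N(−d₂) = 0.744826
Put price V = K·e^{−rT}·N(−d₂) − S·N(−d₁) = 197.560973 − 171.587619 = 25.973354
ρ = −K·T·e^{−rT}·N(−d₂) = -20.348780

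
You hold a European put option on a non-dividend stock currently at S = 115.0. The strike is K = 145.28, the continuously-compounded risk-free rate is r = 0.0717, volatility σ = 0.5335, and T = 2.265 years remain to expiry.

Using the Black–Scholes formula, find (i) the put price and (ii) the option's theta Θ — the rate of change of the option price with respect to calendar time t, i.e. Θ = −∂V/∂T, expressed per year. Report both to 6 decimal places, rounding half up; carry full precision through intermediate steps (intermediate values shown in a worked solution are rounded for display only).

σ√T = 0.5335·√2.265 = 0.802913
d₁ = (ln(S/K) + (r+σ²/2)T) / (σ√T) = (ln(115.0/145.28) + (0.0717+0.5335²/2)·2.265) / 0.802913 = (-0.233731 + 0.484735) / 0.802913 = 0.312617
d₂ = d₁ − σ√T = 0.312617 − 0.802913 = -0.490296
e^{−rT} = e^{−0.0717·2.265} = 0.850101
N(−d₁) = 0.377286,  N(−d₂) = 0.688038
Put price V = K·e^{−rT}·N(−d₂) − S·N(−d₁) = 84.974467 − 43.387863 = 41.586604
φ(d₁) = (1/√(2π))·e^{−d₁²/2} = 0.379917
Θ = −S·φ(d₁)·σ/(2√T) + r·K·e^{−rT}·N(−d₂) = −7.743843 + 6.092669 = -1.651174

price = 41.586604
Θ = -1.651174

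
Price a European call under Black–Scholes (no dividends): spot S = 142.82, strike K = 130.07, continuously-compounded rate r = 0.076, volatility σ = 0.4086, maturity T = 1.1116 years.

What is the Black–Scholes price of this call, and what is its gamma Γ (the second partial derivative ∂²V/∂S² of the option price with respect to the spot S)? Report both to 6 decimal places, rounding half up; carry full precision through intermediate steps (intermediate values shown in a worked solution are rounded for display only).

price = 35.862635
Γ = 0.005322

σ√T = 0.4086·√1.1116 = 0.430797
d₁ = (ln(S/K) + (r+σ²/2)T) / (σ√T) = (ln(142.82/130.07) + (0.076+0.4086²/2)·1.1116) / 0.430797 = (0.093512 + 0.177275) / 0.430797 = 0.628572
d₂ = d₁ − σ√T = 0.628572 − 0.430797 = 0.197775
e^{−rT} = e^{−0.076·1.1116} = 0.918989
N(d₁) = 0.735185,  N(d₂) = 0.578389
Call price V = S·N(d₁) − K·e^{−rT}·N(d₂) = 104.999175 − 69.136540 = 35.862635
φ(d₁) = (1/√(2π))·e^{−d₁²/2} = 0.327427
Γ = φ(d₁) / (S·σ·√T) = 0.005322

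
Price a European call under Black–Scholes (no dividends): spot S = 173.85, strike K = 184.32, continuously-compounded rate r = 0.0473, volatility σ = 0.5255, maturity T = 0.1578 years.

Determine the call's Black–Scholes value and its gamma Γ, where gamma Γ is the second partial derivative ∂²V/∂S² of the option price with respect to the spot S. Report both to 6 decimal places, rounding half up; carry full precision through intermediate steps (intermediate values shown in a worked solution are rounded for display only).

σ√T = 0.5255·√0.1578 = 0.208750
d₁ = (ln(S/K) + (r+σ²/2)T) / (σ√T) = (ln(173.85/184.32) + (0.0473+0.5255²/2)·0.1578) / 0.208750 = (-0.058481 + 0.029252) / 0.208750 = -0.140016
d₂ = d₁ − σ√T = -0.140016 − 0.208750 = -0.348766
e^{−rT} = e^{−0.0473·0.1578} = 0.992564
N(d₁) = 0.444324,  N(d₂) = 0.363633
Call price V = S·N(d₁) − K·e^{−rT}·N(d₂) = 77.245670 − 66.526343 = 10.719327
φ(d₁) = (1/√(2π))·e^{−d₁²/2} = 0.395051
Γ = φ(d₁) / (S·σ·√T) = 0.010886

price = 10.719327
Γ = 0.010886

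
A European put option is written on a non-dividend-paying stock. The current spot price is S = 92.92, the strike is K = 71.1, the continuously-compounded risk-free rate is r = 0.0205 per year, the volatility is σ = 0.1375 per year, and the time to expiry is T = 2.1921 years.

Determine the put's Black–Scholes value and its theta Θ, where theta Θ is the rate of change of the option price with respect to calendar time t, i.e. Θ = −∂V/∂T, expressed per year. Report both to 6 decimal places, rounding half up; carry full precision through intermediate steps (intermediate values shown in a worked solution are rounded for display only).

σ√T = 0.1375·√2.1921 = 0.203579
d₁ = (ln(S/K) + (r+σ²/2)T) / (σ√T) = (ln(92.92/71.1) + (0.0205+0.1375²/2)·2.1921) / 0.203579 = (0.267652 + 0.065660) / 0.203579 = 1.637261
d₂ = d₁ − σ√T = 1.637261 − 0.203579 = 1.433682
e^{−rT} = e^{−0.0205·2.1921} = 0.956057
N(−d₁) = 0.050788,  N(−d₂) = 0.075832
Put price V = K·e^{−rT}·N(−d₂) − S·N(−d₁) = 5.154698 − 4.719222 = 0.435476
φ(d₁) = (1/√(2π))·e^{−d₁²/2} = 0.104429
Θ = −S·φ(d₁)·σ/(2√T) + r·K·e^{−rT}·N(−d₂) = −0.450580 + 0.105671 = -0.344909

price = 0.435476
Θ = -0.344909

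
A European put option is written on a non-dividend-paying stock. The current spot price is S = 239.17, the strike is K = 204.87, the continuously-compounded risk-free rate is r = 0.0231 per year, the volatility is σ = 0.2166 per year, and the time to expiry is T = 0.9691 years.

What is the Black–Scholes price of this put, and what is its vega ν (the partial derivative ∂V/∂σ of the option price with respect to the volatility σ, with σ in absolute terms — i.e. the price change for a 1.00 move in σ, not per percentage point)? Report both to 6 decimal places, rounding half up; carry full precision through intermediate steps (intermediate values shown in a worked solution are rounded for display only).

σ√T = 0.2166·√0.9691 = 0.213227
d₁ = (ln(S/K) + (r+σ²/2)T) / (σ√T) = (ln(239.17/204.87) + (0.0231+0.2166²/2)·0.9691) / 0.213227 = (0.154799 + 0.045119) / 0.213227 = 0.937582
d₂ = d₁ − σ√T = 0.937582 − 0.213227 = 0.724355
e^{−rT} = e^{−0.0231·0.9691} = 0.977863
N(−d₁) = 0.174230,  N(−d₂) = 0.234424
Put price V = K·e^{−rT}·N(−d₂) − S·N(−d₁) = 46.963241 − 41.670485 = 5.292757
φ(d₁) = (1/√(2π))·e^{−d₁²/2} = 0.257054
ν = S·φ(d₁)·√T = 60.522311

price = 5.292757
ν = 60.522311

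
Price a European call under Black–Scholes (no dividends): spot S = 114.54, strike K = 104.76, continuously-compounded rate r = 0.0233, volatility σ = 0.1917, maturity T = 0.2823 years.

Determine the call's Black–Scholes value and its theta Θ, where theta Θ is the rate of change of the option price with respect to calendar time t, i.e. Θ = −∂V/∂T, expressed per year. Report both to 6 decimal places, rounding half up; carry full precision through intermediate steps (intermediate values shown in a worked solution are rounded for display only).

σ√T = 0.1917·√0.2823 = 0.101854
d₁ = (ln(S/K) + (r+σ²/2)T) / (σ√T) = (ln(114.54/104.76) + (0.0233+0.1917²/2)·0.2823) / 0.101854 = (0.089252 + 0.011765) / 0.101854 = 0.991781
d₂ = d₁ − σ√T = 0.991781 − 0.101854 = 0.889928
e^{−rT} = e^{−0.0233·0.2823} = 0.993444
N(d₁) = 0.839348,  N(d₂) = 0.813248
Call price V = S·N(d₁) − K·e^{−rT}·N(d₂) = 96.138912 − 84.637276 = 11.501636
φ(d₁) = (1/√(2π))·e^{−d₁²/2} = 0.243959
Θ = −S·φ(d₁)·σ/(2√T) − r·K·e^{−rT}·N(d₂) = −5.040937 − 1.972049 = -7.012986

price = 11.501636
Θ = -7.012986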